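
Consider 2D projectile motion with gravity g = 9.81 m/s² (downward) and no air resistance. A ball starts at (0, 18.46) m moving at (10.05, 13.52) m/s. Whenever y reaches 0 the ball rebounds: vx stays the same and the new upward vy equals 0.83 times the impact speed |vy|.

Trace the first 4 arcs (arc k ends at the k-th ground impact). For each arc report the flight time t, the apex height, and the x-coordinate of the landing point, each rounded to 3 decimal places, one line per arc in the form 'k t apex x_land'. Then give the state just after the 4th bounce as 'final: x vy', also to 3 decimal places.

Arc 1: start y=18.460, vy=13.520 → t=3.758, apex=27.777, x_land=37.767, impact vy=-23.345
  bounce: vy ← 0.83·23.345 = 19.376
Arc 2: start y=0.000, vy=19.376 → t=3.950, apex=19.135, x_land=77.467, impact vy=-19.376
  bounce: vy ← 0.83·19.376 = 16.082
Arc 3: start y=0.000, vy=16.082 → t=3.279, apex=13.182, x_land=110.418, impact vy=-16.082
  bounce: vy ← 0.83·16.082 = 13.348
Arc 4: start y=0.000, vy=13.348 → t=2.721, apex=9.081, x_land=137.768, impact vy=-13.348
  bounce: vy ← 0.83·13.348 = 11.079

1 3.758 27.777 37.767
2 3.950 19.135 77.467
3 3.279 13.182 110.418
4 2.721 9.081 137.768
final: 137.768 11.079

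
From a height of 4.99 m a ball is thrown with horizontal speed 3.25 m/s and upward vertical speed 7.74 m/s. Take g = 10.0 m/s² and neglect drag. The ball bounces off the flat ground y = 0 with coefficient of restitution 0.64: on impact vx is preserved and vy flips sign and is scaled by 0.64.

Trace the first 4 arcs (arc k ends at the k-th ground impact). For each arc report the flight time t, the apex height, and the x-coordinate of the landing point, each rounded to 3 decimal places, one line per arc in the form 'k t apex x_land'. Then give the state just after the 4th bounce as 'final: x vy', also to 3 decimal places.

1 2.038 7.985 6.623
2 1.618 3.271 11.880
3 1.035 1.340 15.245
4 0.663 0.549 17.398
final: 17.398 2.120

Arc 1: start y=4.990, vy=7.740 → t=2.038, apex=7.985, x_land=6.623, impact vy=-12.638
  bounce: vy ← 0.64·12.638 = 8.088
Arc 2: start y=0.000, vy=8.088 → t=1.618, apex=3.271, x_land=11.880, impact vy=-8.088
  bounce: vy ← 0.64·8.088 = 5.176
Arc 3: start y=0.000, vy=5.176 → t=1.035, apex=1.340, x_land=15.245, impact vy=-5.176
  bounce: vy ← 0.64·5.176 = 3.313
Arc 4: start y=0.000, vy=3.313 → t=0.663, apex=0.549, x_land=17.398, impact vy=-3.313
  bounce: vy ← 0.64·3.313 = 2.120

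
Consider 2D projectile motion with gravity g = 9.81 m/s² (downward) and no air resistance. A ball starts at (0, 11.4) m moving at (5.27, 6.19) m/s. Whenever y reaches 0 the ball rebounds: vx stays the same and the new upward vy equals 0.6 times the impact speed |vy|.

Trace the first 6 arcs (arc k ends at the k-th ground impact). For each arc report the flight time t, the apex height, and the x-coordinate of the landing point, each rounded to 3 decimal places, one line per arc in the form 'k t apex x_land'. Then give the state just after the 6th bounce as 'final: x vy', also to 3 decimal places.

1 2.281 13.353 12.021
2 1.980 4.807 22.455
3 1.188 1.731 28.715
4 0.713 0.623 32.472
5 0.428 0.224 34.725
6 0.257 0.081 36.078
final: 36.078 0.755

Arc 1: start y=11.400, vy=6.190 → t=2.281, apex=13.353, x_land=12.021, impact vy=-16.186
  bounce: vy ← 0.6·16.186 = 9.712
Arc 2: start y=0.000, vy=9.712 → t=1.980, apex=4.807, x_land=22.455, impact vy=-9.712
  bounce: vy ← 0.6·9.712 = 5.827
Arc 3: start y=0.000, vy=5.827 → t=1.188, apex=1.731, x_land=28.715, impact vy=-5.827
  bounce: vy ← 0.6·5.827 = 3.496
Arc 4: start y=0.000, vy=3.496 → t=0.713, apex=0.623, x_land=32.472, impact vy=-3.496
  bounce: vy ← 0.6·3.496 = 2.098
Arc 5: start y=0.000, vy=2.098 → t=0.428, apex=0.224, x_land=34.725, impact vy=-2.098
  bounce: vy ← 0.6·2.098 = 1.259
Arc 6: start y=0.000, vy=1.259 → t=0.257, apex=0.081, x_land=36.078, impact vy=-1.259
  bounce: vy ← 0.6·1.259 = 0.755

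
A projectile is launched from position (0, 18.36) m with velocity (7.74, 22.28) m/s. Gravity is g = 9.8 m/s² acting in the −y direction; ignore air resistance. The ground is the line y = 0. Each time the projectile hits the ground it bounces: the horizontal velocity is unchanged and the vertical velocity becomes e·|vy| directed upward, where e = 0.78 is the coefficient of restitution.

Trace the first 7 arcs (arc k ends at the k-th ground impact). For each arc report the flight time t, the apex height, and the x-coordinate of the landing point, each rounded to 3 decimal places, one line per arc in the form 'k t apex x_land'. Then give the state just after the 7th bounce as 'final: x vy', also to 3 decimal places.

Arc 1: start y=18.360, vy=22.280 → t=5.259, apex=43.686, x_land=40.708, impact vy=-29.262
  bounce: vy ← 0.78·29.262 = 22.824
Arc 2: start y=0.000, vy=22.824 → t=4.658, apex=26.579, x_land=76.760, impact vy=-22.824
  bounce: vy ← 0.78·22.824 = 17.803
Arc 3: start y=0.000, vy=17.803 → t=3.633, apex=16.171, x_land=104.882, impact vy=-17.803
  bounce: vy ← 0.78·17.803 = 13.886
Arc 4: start y=0.000, vy=13.886 → t=2.834, apex=9.838, x_land=126.816, impact vy=-13.886
  bounce: vy ← 0.78·13.886 = 10.831
Arc 5: start y=0.000, vy=10.831 → t=2.210, apex=5.986, x_land=143.925, impact vy=-10.831
  bounce: vy ← 0.78·10.831 = 8.448
Arc 6: start y=0.000, vy=8.448 → t=1.724, apex=3.642, x_land=157.270, impact vy=-8.448
  bounce: vy ← 0.78·8.448 = 6.590
Arc 7: start y=0.000, vy=6.590 → t=1.345, apex=2.216, x_land=167.680, impact vy=-6.590
  bounce: vy ← 0.78·6.590 = 5.140

1 5.259 43.686 40.708
2 4.658 26.579 76.760
3 3.633 16.171 104.882
4 2.834 9.838 126.816
5 2.210 5.986 143.925
6 1.724 3.642 157.270
7 1.345 2.216 167.680
final: 167.680 5.140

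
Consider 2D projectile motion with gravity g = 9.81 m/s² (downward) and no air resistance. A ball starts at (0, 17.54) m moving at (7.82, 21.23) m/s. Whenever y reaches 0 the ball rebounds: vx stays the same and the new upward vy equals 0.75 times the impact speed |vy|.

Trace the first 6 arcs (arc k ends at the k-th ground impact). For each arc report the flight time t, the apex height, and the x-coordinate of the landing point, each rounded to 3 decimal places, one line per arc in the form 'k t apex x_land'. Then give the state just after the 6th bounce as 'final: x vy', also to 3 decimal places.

1 5.038 40.512 39.397
2 4.311 22.788 73.108
3 3.233 12.818 98.392
4 2.425 7.210 117.354
5 1.819 4.056 131.576
6 1.364 2.281 142.242
final: 142.242 5.018

Arc 1: start y=17.540, vy=21.230 → t=5.038, apex=40.512, x_land=39.397, impact vy=-28.193
  bounce: vy ← 0.75·28.193 = 21.145
Arc 2: start y=0.000, vy=21.145 → t=4.311, apex=22.788, x_land=73.108, impact vy=-21.145
  bounce: vy ← 0.75·21.145 = 15.859
Arc 3: start y=0.000, vy=15.859 → t=3.233, apex=12.818, x_land=98.392, impact vy=-15.859
  bounce: vy ← 0.75·15.859 = 11.894
Arc 4: start y=0.000, vy=11.894 → t=2.425, apex=7.210, x_land=117.354, impact vy=-11.894
  bounce: vy ← 0.75·11.894 = 8.920
Arc 5: start y=0.000, vy=8.920 → t=1.819, apex=4.056, x_land=131.576, impact vy=-8.920
  bounce: vy ← 0.75·8.920 = 6.690
Arc 6: start y=0.000, vy=6.690 → t=1.364, apex=2.281, x_land=142.242, impact vy=-6.690
  bounce: vy ← 0.75·6.690 = 5.018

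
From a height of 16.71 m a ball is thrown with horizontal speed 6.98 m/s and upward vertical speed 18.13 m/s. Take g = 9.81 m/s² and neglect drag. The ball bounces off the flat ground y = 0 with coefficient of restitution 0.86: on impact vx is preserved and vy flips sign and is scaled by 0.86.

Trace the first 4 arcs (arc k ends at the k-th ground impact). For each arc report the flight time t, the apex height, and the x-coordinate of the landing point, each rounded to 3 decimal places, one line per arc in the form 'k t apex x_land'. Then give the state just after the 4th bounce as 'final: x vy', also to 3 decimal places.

1 4.460 33.463 31.131
2 4.493 24.749 62.489
3 3.864 18.305 89.457
4 3.323 13.538 112.649
final: 112.649 14.016

Arc 1: start y=16.710, vy=18.130 → t=4.460, apex=33.463, x_land=31.131, impact vy=-25.623
  bounce: vy ← 0.86·25.623 = 22.036
Arc 2: start y=0.000, vy=22.036 → t=4.493, apex=24.749, x_land=62.489, impact vy=-22.036
  bounce: vy ← 0.86·22.036 = 18.951
Arc 3: start y=0.000, vy=18.951 → t=3.864, apex=18.305, x_land=89.457, impact vy=-18.951
  bounce: vy ← 0.86·18.951 = 16.298
Arc 4: start y=0.000, vy=16.298 → t=3.323, apex=13.538, x_land=112.649, impact vy=-16.298
  bounce: vy ← 0.86·16.298 = 14.016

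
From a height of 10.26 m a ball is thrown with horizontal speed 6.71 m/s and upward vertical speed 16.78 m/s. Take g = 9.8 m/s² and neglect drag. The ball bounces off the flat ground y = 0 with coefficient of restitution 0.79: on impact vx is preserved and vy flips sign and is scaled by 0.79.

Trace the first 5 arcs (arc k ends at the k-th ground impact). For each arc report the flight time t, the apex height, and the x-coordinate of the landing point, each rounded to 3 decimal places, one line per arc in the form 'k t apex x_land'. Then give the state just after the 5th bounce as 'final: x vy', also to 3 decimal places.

Arc 1: start y=10.260, vy=16.780 → t=3.954, apex=24.626, x_land=26.532, impact vy=-21.970
  bounce: vy ← 0.79·21.970 = 17.356
Arc 2: start y=0.000, vy=17.356 → t=3.542, apex=15.369, x_land=50.299, impact vy=-17.356
  bounce: vy ← 0.79·17.356 = 13.711
Arc 3: start y=0.000, vy=13.711 → t=2.798, apex=9.592, x_land=69.075, impact vy=-13.711
  bounce: vy ← 0.79·13.711 = 10.832
Arc 4: start y=0.000, vy=10.832 → t=2.211, apex=5.986, x_land=83.908, impact vy=-10.832
  bounce: vy ← 0.79·10.832 = 8.557
Arc 5: start y=0.000, vy=8.557 → t=1.746, apex=3.736, x_land=95.626, impact vy=-8.557
  bounce: vy ← 0.79·8.557 = 6.760

1 3.954 24.626 26.532
2 3.542 15.369 50.299
3 2.798 9.592 69.075
4 2.211 5.986 83.908
5 1.746 3.736 95.626
final: 95.626 6.760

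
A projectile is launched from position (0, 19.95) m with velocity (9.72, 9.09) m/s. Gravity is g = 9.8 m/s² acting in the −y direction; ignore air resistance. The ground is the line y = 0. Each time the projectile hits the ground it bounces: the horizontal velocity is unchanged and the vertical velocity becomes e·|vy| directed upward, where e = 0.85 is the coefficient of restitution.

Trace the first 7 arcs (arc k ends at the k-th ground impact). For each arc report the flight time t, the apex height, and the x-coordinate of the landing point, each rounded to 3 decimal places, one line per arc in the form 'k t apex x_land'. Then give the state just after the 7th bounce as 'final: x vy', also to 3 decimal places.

Arc 1: start y=19.950, vy=9.090 → t=3.148, apex=24.166, x_land=30.602, impact vy=-21.763
  bounce: vy ← 0.85·21.763 = 18.499
Arc 2: start y=0.000, vy=18.499 → t=3.775, apex=17.460, x_land=67.297, impact vy=-18.499
  bounce: vy ← 0.85·18.499 = 15.724
Arc 3: start y=0.000, vy=15.724 → t=3.209, apex=12.615, x_land=98.489, impact vy=-15.724
  bounce: vy ← 0.85·15.724 = 13.365
Arc 4: start y=0.000, vy=13.365 → t=2.728, apex=9.114, x_land=125.002, impact vy=-13.365
  bounce: vy ← 0.85·13.365 = 11.361
Arc 5: start y=0.000, vy=11.361 → t=2.319, apex=6.585, x_land=147.538, impact vy=-11.361
  bounce: vy ← 0.85·11.361 = 9.657
Arc 6: start y=0.000, vy=9.657 → t=1.971, apex=4.758, x_land=166.693, impact vy=-9.657
  bounce: vy ← 0.85·9.657 = 8.208
Arc 7: start y=0.000, vy=8.208 → t=1.675, apex=3.437, x_land=182.975, impact vy=-8.208
  bounce: vy ← 0.85·8.208 = 6.977

1 3.148 24.166 30.602
2 3.775 17.460 67.297
3 3.209 12.615 98.489
4 2.728 9.114 125.002
5 2.319 6.585 147.538
6 1.971 4.758 166.693
7 1.675 3.437 182.975
final: 182.975 6.977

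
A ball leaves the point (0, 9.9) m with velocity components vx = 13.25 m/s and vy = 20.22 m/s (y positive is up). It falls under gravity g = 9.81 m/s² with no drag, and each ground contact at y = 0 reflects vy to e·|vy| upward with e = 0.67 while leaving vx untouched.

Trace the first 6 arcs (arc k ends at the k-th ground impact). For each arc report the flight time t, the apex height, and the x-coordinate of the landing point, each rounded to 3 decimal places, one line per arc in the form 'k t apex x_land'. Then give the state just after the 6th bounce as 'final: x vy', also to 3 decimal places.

1 4.565 30.738 60.480
2 3.354 13.798 104.927
3 2.248 6.194 134.706
4 1.506 2.781 154.658
5 1.009 1.248 168.026
6 0.676 0.560 176.983
final: 176.983 2.221

Arc 1: start y=9.900, vy=20.220 → t=4.565, apex=30.738, x_land=60.480, impact vy=-24.558
  bounce: vy ← 0.67·24.558 = 16.454
Arc 2: start y=0.000, vy=16.454 → t=3.354, apex=13.798, x_land=104.927, impact vy=-16.454
  bounce: vy ← 0.67·16.454 = 11.024
Arc 3: start y=0.000, vy=11.024 → t=2.248, apex=6.194, x_land=134.706, impact vy=-11.024
  bounce: vy ← 0.67·11.024 = 7.386
Arc 4: start y=0.000, vy=7.386 → t=1.506, apex=2.781, x_land=154.658, impact vy=-7.386
  bounce: vy ← 0.67·7.386 = 4.949
Arc 5: start y=0.000, vy=4.949 → t=1.009, apex=1.248, x_land=168.026, impact vy=-4.949
  bounce: vy ← 0.67·4.949 = 3.316
Arc 6: start y=0.000, vy=3.316 → t=0.676, apex=0.560, x_land=176.983, impact vy=-3.316
  bounce: vy ← 0.67·3.316 = 2.221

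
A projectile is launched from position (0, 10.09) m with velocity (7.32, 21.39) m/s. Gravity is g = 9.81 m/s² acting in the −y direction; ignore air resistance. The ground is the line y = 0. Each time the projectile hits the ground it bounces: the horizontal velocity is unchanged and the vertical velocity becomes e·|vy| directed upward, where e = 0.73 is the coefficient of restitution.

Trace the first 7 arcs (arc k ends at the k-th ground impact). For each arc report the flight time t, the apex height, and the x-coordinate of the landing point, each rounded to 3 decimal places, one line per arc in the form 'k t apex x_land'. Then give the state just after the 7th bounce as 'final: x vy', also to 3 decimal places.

1 4.790 33.410 35.065
2 3.810 17.804 62.957
3 2.782 9.488 83.318
4 2.031 5.056 98.182
5 1.482 2.694 109.032
6 1.082 1.436 116.953
7 0.790 0.765 122.735
final: 122.735 2.828

Arc 1: start y=10.090, vy=21.390 → t=4.790, apex=33.410, x_land=35.065, impact vy=-25.603
  bounce: vy ← 0.73·25.603 = 18.690
Arc 2: start y=0.000, vy=18.690 → t=3.810, apex=17.804, x_land=62.957, impact vy=-18.690
  bounce: vy ← 0.73·18.690 = 13.644
Arc 3: start y=0.000, vy=13.644 → t=2.782, apex=9.488, x_land=83.318, impact vy=-13.644
  bounce: vy ← 0.73·13.644 = 9.960
Arc 4: start y=0.000, vy=9.960 → t=2.031, apex=5.056, x_land=98.182, impact vy=-9.960
  bounce: vy ← 0.73·9.960 = 7.271
Arc 5: start y=0.000, vy=7.271 → t=1.482, apex=2.694, x_land=109.032, impact vy=-7.271
  bounce: vy ← 0.73·7.271 = 5.308
Arc 6: start y=0.000, vy=5.308 → t=1.082, apex=1.436, x_land=116.953, impact vy=-5.308
  bounce: vy ← 0.73·5.308 = 3.875
Arc 7: start y=0.000, vy=3.875 → t=0.790, apex=0.765, x_land=122.735, impact vy=-3.875
  bounce: vy ← 0.73·3.875 = 2.828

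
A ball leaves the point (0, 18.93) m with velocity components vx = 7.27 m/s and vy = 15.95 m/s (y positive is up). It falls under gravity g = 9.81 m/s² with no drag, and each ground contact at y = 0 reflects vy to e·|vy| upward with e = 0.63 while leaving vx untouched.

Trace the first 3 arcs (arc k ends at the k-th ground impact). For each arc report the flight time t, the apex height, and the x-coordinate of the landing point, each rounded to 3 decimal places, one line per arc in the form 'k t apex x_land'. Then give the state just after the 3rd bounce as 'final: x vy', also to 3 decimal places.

1 4.176 31.896 30.359
2 3.213 12.660 53.718
3 2.024 5.025 68.435
final: 68.435 6.255

Arc 1: start y=18.930, vy=15.950 → t=4.176, apex=31.896, x_land=30.359, impact vy=-25.016
  bounce: vy ← 0.63·25.016 = 15.760
Arc 2: start y=0.000, vy=15.760 → t=3.213, apex=12.660, x_land=53.718, impact vy=-15.760
  bounce: vy ← 0.63·15.760 = 9.929
Arc 3: start y=0.000, vy=9.929 → t=2.024, apex=5.025, x_land=68.435, impact vy=-9.929
  bounce: vy ← 0.63·9.929 = 6.255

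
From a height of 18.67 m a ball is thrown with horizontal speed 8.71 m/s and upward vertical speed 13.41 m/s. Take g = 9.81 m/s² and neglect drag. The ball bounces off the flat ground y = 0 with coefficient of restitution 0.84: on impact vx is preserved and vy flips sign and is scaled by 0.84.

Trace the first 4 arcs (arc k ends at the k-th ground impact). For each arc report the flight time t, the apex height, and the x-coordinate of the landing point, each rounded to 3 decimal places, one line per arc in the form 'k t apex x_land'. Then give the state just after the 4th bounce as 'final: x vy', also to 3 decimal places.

Arc 1: start y=18.670, vy=13.410 → t=3.749, apex=27.836, x_land=32.655, impact vy=-23.369
  bounce: vy ← 0.84·23.369 = 19.630
Arc 2: start y=0.000, vy=19.630 → t=4.002, apex=19.641, x_land=67.514, impact vy=-19.630
  bounce: vy ← 0.84·19.630 = 16.490
Arc 3: start y=0.000, vy=16.490 → t=3.362, apex=13.859, x_land=96.795, impact vy=-16.490
  bounce: vy ← 0.84·16.490 = 13.851
Arc 4: start y=0.000, vy=13.851 → t=2.824, apex=9.779, x_land=121.391, impact vy=-13.851
  bounce: vy ← 0.84·13.851 = 11.635

1 3.749 27.836 32.655
2 4.002 19.641 67.514
3 3.362 13.859 96.795
4 2.824 9.779 121.391
final: 121.391 11.635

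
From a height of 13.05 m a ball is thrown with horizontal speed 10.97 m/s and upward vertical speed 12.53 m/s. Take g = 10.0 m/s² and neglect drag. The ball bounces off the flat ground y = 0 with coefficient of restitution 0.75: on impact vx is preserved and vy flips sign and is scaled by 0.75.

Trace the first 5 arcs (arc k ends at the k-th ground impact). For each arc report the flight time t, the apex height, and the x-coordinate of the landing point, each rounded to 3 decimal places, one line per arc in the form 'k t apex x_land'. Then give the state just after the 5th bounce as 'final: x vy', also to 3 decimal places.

Arc 1: start y=13.050, vy=12.530 → t=3.298, apex=20.900, x_land=36.174, impact vy=-20.445
  bounce: vy ← 0.75·20.445 = 15.334
Arc 2: start y=0.000, vy=15.334 → t=3.067, apex=11.756, x_land=69.816, impact vy=-15.334
  bounce: vy ← 0.75·15.334 = 11.500
Arc 3: start y=0.000, vy=11.500 → t=2.300, apex=6.613, x_land=95.048, impact vy=-11.500
  bounce: vy ← 0.75·11.500 = 8.625
Arc 4: start y=0.000, vy=8.625 → t=1.725, apex=3.720, x_land=113.972, impact vy=-8.625
  bounce: vy ← 0.75·8.625 = 6.469
Arc 5: start y=0.000, vy=6.469 → t=1.294, apex=2.092, x_land=128.164, impact vy=-6.469
  bounce: vy ← 0.75·6.469 = 4.852

1 3.298 20.900 36.174
2 3.067 11.756 69.816
3 2.300 6.613 95.048
4 1.725 3.720 113.972
5 1.294 2.092 128.164
final: 128.164 4.852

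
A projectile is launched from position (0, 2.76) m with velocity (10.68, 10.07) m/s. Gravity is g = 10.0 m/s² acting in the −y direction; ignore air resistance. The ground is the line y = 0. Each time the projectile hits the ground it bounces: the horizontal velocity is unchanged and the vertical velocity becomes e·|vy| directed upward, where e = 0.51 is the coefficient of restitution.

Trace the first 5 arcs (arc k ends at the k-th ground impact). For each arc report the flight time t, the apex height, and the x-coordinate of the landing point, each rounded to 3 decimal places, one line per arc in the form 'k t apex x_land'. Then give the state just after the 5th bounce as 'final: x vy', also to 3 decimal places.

Arc 1: start y=2.760, vy=10.070 → t=2.258, apex=7.830, x_land=24.120, impact vy=-12.514
  bounce: vy ← 0.51·12.514 = 6.382
Arc 2: start y=0.000, vy=6.382 → t=1.276, apex=2.037, x_land=37.752, impact vy=-6.382
  bounce: vy ← 0.51·6.382 = 3.255
Arc 3: start y=0.000, vy=3.255 → t=0.651, apex=0.530, x_land=44.705, impact vy=-3.255
  bounce: vy ← 0.51·3.255 = 1.660
Arc 4: start y=0.000, vy=1.660 → t=0.332, apex=0.138, x_land=48.251, impact vy=-1.660
  bounce: vy ← 0.51·1.660 = 0.847
Arc 5: start y=0.000, vy=0.847 → t=0.169, apex=0.036, x_land=50.059, impact vy=-0.847
  bounce: vy ← 0.51·0.847 = 0.432

1 2.258 7.830 24.120
2 1.276 2.037 37.752
3 0.651 0.530 44.705
4 0.332 0.138 48.251
5 0.169 0.036 50.059
final: 50.059 0.432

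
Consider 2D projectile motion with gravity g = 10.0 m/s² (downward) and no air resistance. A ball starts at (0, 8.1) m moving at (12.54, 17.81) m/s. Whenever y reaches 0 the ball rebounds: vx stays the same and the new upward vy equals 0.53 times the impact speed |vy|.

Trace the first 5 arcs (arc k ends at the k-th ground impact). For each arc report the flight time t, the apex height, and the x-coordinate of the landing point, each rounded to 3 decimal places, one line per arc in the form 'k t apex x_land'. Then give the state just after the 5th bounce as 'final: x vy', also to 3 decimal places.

1 3.970 23.960 49.784
2 2.320 6.730 78.882
3 1.230 1.891 94.304
4 0.652 0.531 102.478
5 0.345 0.149 106.810
final: 106.810 0.915

Arc 1: start y=8.100, vy=17.810 → t=3.970, apex=23.960, x_land=49.784, impact vy=-21.891
  bounce: vy ← 0.53·21.891 = 11.602
Arc 2: start y=0.000, vy=11.602 → t=2.320, apex=6.730, x_land=78.882, impact vy=-11.602
  bounce: vy ← 0.53·11.602 = 6.149
Arc 3: start y=0.000, vy=6.149 → t=1.230, apex=1.891, x_land=94.304, impact vy=-6.149
  bounce: vy ← 0.53·6.149 = 3.259
Arc 4: start y=0.000, vy=3.259 → t=0.652, apex=0.531, x_land=102.478, impact vy=-3.259
  bounce: vy ← 0.53·3.259 = 1.727
Arc 5: start y=0.000, vy=1.727 → t=0.345, apex=0.149, x_land=106.810, impact vy=-1.727
  bounce: vy ← 0.53·1.727 = 0.915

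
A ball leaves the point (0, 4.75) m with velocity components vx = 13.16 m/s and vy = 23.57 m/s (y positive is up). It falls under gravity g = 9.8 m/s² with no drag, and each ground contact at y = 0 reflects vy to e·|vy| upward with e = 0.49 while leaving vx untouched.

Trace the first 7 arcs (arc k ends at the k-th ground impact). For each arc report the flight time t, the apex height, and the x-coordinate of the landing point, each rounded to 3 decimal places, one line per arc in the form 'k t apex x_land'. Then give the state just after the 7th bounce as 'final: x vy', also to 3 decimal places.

1 5.004 33.094 65.852
2 2.547 7.946 99.368
3 1.248 1.908 115.791
4 0.611 0.458 123.839
5 0.300 0.110 127.782
6 0.147 0.026 129.714
7 0.072 0.006 130.661
final: 130.661 0.173

Arc 1: start y=4.750, vy=23.570 → t=5.004, apex=33.094, x_land=65.852, impact vy=-25.469
  bounce: vy ← 0.49·25.469 = 12.480
Arc 2: start y=0.000, vy=12.480 → t=2.547, apex=7.946, x_land=99.368, impact vy=-12.480
  bounce: vy ← 0.49·12.480 = 6.115
Arc 3: start y=0.000, vy=6.115 → t=1.248, apex=1.908, x_land=115.791, impact vy=-6.115
  bounce: vy ← 0.49·6.115 = 2.996
Arc 4: start y=0.000, vy=2.996 → t=0.611, apex=0.458, x_land=123.839, impact vy=-2.996
  bounce: vy ← 0.49·2.996 = 1.468
Arc 5: start y=0.000, vy=1.468 → t=0.300, apex=0.110, x_land=127.782, impact vy=-1.468
  bounce: vy ← 0.49·1.468 = 0.719
Arc 6: start y=0.000, vy=0.719 → t=0.147, apex=0.026, x_land=129.714, impact vy=-0.719
  bounce: vy ← 0.49·0.719 = 0.353
Arc 7: start y=0.000, vy=0.353 → t=0.072, apex=0.006, x_land=130.661, impact vy=-0.353
  bounce: vy ← 0.49·0.353 = 0.173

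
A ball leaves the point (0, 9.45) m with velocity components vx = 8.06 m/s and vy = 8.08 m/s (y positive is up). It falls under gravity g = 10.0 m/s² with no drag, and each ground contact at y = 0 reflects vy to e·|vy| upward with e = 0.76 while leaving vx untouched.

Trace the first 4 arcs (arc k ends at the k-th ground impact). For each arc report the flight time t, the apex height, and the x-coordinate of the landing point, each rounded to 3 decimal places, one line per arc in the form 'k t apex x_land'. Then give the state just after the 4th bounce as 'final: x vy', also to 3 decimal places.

1 2.403 12.714 19.365
2 2.424 7.344 38.901
3 1.842 4.242 53.749
4 1.400 2.450 65.033
final: 65.033 5.320

Arc 1: start y=9.450, vy=8.080 → t=2.403, apex=12.714, x_land=19.365, impact vy=-15.946
  bounce: vy ← 0.76·15.946 = 12.119
Arc 2: start y=0.000, vy=12.119 → t=2.424, apex=7.344, x_land=38.901, impact vy=-12.119
  bounce: vy ← 0.76·12.119 = 9.211
Arc 3: start y=0.000, vy=9.211 → t=1.842, apex=4.242, x_land=53.749, impact vy=-9.211
  bounce: vy ← 0.76·9.211 = 7.000
Arc 4: start y=0.000, vy=7.000 → t=1.400, apex=2.450, x_land=65.033, impact vy=-7.000
  bounce: vy ← 0.76·7.000 = 5.320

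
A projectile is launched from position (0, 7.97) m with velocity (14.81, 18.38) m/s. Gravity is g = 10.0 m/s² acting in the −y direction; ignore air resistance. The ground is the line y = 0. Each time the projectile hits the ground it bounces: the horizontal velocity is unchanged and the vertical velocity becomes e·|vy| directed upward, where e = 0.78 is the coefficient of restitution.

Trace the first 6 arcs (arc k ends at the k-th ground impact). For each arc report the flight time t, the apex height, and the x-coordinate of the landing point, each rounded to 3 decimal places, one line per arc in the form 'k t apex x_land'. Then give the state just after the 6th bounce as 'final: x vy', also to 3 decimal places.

Arc 1: start y=7.970, vy=18.380 → t=4.068, apex=24.861, x_land=60.245, impact vy=-22.299
  bounce: vy ← 0.78·22.299 = 17.393
Arc 2: start y=0.000, vy=17.393 → t=3.479, apex=15.126, x_land=111.763, impact vy=-17.393
  bounce: vy ← 0.78·17.393 = 13.566
Arc 3: start y=0.000, vy=13.566 → t=2.713, apex=9.202, x_land=151.946, impact vy=-13.566
  bounce: vy ← 0.78·13.566 = 10.582
Arc 4: start y=0.000, vy=10.582 → t=2.116, apex=5.599, x_land=183.290, impact vy=-10.582
  bounce: vy ← 0.78·10.582 = 8.254
Arc 5: start y=0.000, vy=8.254 → t=1.651, apex=3.406, x_land=207.737, impact vy=-8.254
  bounce: vy ← 0.78·8.254 = 6.438
Arc 6: start y=0.000, vy=6.438 → t=1.288, apex=2.072, x_land=226.807, impact vy=-6.438
  bounce: vy ← 0.78·6.438 = 5.022

1 4.068 24.861 60.245
2 3.479 15.126 111.763
3 2.713 9.202 151.946
4 2.116 5.599 183.290
5 1.651 3.406 207.737
6 1.288 2.072 226.807
final: 226.807 5.022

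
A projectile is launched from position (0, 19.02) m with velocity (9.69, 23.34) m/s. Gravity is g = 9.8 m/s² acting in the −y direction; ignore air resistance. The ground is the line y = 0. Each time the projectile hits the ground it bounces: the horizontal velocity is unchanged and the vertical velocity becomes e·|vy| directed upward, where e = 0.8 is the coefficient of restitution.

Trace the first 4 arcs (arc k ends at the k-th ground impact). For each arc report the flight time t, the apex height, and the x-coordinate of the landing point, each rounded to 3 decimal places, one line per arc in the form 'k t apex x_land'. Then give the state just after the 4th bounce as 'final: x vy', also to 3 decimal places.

Arc 1: start y=19.020, vy=23.340 → t=5.473, apex=46.814, x_land=53.029, impact vy=-30.291
  bounce: vy ← 0.8·30.291 = 24.233
Arc 2: start y=0.000, vy=24.233 → t=4.945, apex=29.961, x_land=100.951, impact vy=-24.233
  bounce: vy ← 0.8·24.233 = 19.386
Arc 3: start y=0.000, vy=19.386 → t=3.956, apex=19.175, x_land=139.288, impact vy=-19.386
  bounce: vy ← 0.8·19.386 = 15.509
Arc 4: start y=0.000, vy=15.509 → t=3.165, apex=12.272, x_land=169.958, impact vy=-15.509
  bounce: vy ← 0.8·15.509 = 12.407

1 5.473 46.814 53.029
2 4.945 29.961 100.951
3 3.956 19.175 139.288
4 3.165 12.272 169.958
final: 169.958 12.407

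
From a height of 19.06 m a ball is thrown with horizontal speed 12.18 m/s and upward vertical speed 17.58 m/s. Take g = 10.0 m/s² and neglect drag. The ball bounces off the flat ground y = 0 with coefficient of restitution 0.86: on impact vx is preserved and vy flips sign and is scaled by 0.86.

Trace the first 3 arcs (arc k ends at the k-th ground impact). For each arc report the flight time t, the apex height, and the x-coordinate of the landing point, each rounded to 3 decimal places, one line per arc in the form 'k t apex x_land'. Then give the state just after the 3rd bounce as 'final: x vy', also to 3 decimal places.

Arc 1: start y=19.060, vy=17.580 → t=4.385, apex=34.513, x_land=53.413, impact vy=-26.273
  bounce: vy ← 0.86·26.273 = 22.595
Arc 2: start y=0.000, vy=22.595 → t=4.519, apex=25.526, x_land=108.453, impact vy=-22.595
  bounce: vy ← 0.86·22.595 = 19.431
Arc 3: start y=0.000, vy=19.431 → t=3.886, apex=18.879, x_land=155.788, impact vy=-19.431
  bounce: vy ← 0.86·19.431 = 16.711

1 4.385 34.513 53.413
2 4.519 25.526 108.453
3 3.886 18.879 155.788
final: 155.788 16.711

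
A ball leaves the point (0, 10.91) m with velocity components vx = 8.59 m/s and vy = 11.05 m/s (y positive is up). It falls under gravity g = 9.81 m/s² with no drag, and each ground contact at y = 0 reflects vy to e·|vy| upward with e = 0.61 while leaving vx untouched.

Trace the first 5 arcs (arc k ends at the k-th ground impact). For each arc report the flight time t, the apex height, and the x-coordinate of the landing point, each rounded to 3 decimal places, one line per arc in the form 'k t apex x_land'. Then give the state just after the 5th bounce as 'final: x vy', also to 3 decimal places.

1 2.995 17.133 25.730
2 2.280 6.375 45.317
3 1.391 2.372 57.264
4 0.848 0.883 64.552
5 0.518 0.328 68.998
final: 68.998 1.549

Arc 1: start y=10.910, vy=11.050 → t=2.995, apex=17.133, x_land=25.730, impact vy=-18.335
  bounce: vy ← 0.61·18.335 = 11.184
Arc 2: start y=0.000, vy=11.184 → t=2.280, apex=6.375, x_land=45.317, impact vy=-11.184
  bounce: vy ← 0.61·11.184 = 6.822
Arc 3: start y=0.000, vy=6.822 → t=1.391, apex=2.372, x_land=57.264, impact vy=-6.822
  bounce: vy ← 0.61·6.822 = 4.162
Arc 4: start y=0.000, vy=4.162 → t=0.848, apex=0.883, x_land=64.552, impact vy=-4.162
  bounce: vy ← 0.61·4.162 = 2.539
Arc 5: start y=0.000, vy=2.539 → t=0.518, apex=0.328, x_land=68.998, impact vy=-2.539
  bounce: vy ← 0.61·2.539 = 1.549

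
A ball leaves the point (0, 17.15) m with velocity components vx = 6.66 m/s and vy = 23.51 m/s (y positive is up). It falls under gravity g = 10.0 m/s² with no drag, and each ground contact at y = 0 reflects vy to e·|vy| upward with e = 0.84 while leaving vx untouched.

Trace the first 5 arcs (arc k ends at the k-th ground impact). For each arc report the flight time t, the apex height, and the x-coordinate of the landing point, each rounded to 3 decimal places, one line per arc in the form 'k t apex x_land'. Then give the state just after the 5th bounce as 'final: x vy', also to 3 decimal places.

Arc 1: start y=17.150, vy=23.510 → t=5.344, apex=44.786, x_land=35.590, impact vy=-29.929
  bounce: vy ← 0.84·29.929 = 25.140
Arc 2: start y=0.000, vy=25.140 → t=5.028, apex=31.601, x_land=69.077, impact vy=-25.140
  bounce: vy ← 0.84·25.140 = 21.118
Arc 3: start y=0.000, vy=21.118 → t=4.224, apex=22.298, x_land=97.205, impact vy=-21.118
  bounce: vy ← 0.84·21.118 = 17.739
Arc 4: start y=0.000, vy=17.739 → t=3.548, apex=15.733, x_land=120.833, impact vy=-17.739
  bounce: vy ← 0.84·17.739 = 14.901
Arc 5: start y=0.000, vy=14.901 → t=2.980, apex=11.101, x_land=140.681, impact vy=-14.901
  bounce: vy ← 0.84·14.901 = 12.516

1 5.344 44.786 35.590
2 5.028 31.601 69.077
3 4.224 22.298 97.205
4 3.548 15.733 120.833
5 2.980 11.101 140.681
final: 140.681 12.516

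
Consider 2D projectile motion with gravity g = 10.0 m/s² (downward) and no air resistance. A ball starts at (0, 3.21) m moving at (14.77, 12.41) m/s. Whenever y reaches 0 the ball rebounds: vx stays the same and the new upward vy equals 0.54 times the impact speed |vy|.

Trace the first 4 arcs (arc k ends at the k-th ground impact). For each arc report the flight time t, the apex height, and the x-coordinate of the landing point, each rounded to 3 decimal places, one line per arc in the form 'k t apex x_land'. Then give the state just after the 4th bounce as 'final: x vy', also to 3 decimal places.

1 2.718 10.910 40.148
2 1.595 3.181 63.711
3 0.861 0.928 76.435
4 0.465 0.271 83.307
final: 83.307 1.256

Arc 1: start y=3.210, vy=12.410 → t=2.718, apex=10.910, x_land=40.148, impact vy=-14.772
  bounce: vy ← 0.54·14.772 = 7.977
Arc 2: start y=0.000, vy=7.977 → t=1.595, apex=3.181, x_land=63.711, impact vy=-7.977
  bounce: vy ← 0.54·7.977 = 4.307
Arc 3: start y=0.000, vy=4.307 → t=0.861, apex=0.928, x_land=76.435, impact vy=-4.307
  bounce: vy ← 0.54·4.307 = 2.326
Arc 4: start y=0.000, vy=2.326 → t=0.465, apex=0.271, x_land=83.307, impact vy=-2.326
  bounce: vy ← 0.54·2.326 = 1.256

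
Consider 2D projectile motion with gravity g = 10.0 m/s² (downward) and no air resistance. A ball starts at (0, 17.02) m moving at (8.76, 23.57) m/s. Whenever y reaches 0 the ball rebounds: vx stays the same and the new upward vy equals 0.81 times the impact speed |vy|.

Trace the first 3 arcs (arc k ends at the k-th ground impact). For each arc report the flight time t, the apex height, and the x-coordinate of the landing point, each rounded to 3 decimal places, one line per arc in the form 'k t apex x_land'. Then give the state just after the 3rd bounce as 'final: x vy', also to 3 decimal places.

Arc 1: start y=17.020, vy=23.570 → t=5.350, apex=44.797, x_land=46.868, impact vy=-29.932
  bounce: vy ← 0.81·29.932 = 24.245
Arc 2: start y=0.000, vy=24.245 → t=4.849, apex=29.391, x_land=89.346, impact vy=-24.245
  bounce: vy ← 0.81·24.245 = 19.639
Arc 3: start y=0.000, vy=19.639 → t=3.928, apex=19.284, x_land=123.752, impact vy=-19.639
  bounce: vy ← 0.81·19.639 = 15.907

1 5.350 44.797 46.868
2 4.849 29.391 89.346
3 3.928 19.284 123.752
final: 123.752 15.907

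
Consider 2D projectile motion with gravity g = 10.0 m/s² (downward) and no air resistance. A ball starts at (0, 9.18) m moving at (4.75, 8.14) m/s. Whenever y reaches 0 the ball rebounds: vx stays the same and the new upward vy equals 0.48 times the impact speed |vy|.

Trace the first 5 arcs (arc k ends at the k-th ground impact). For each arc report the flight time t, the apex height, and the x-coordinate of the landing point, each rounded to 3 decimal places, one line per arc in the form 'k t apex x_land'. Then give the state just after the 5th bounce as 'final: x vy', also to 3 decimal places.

Arc 1: start y=9.180, vy=8.140 → t=2.395, apex=12.493, x_land=11.375, impact vy=-15.807
  bounce: vy ← 0.48·15.807 = 7.587
Arc 2: start y=0.000, vy=7.587 → t=1.517, apex=2.878, x_land=18.583, impact vy=-7.587
  bounce: vy ← 0.48·7.587 = 3.642
Arc 3: start y=0.000, vy=3.642 → t=0.728, apex=0.663, x_land=22.043, impact vy=-3.642
  bounce: vy ← 0.48·3.642 = 1.748
Arc 4: start y=0.000, vy=1.748 → t=0.350, apex=0.153, x_land=23.703, impact vy=-1.748
  bounce: vy ← 0.48·1.748 = 0.839
Arc 5: start y=0.000, vy=0.839 → t=0.168, apex=0.035, x_land=24.500, impact vy=-0.839
  bounce: vy ← 0.48·0.839 = 0.403

1 2.395 12.493 11.375
2 1.517 2.878 18.583
3 0.728 0.663 22.043
4 0.350 0.153 23.703
5 0.168 0.035 24.500
final: 24.500 0.403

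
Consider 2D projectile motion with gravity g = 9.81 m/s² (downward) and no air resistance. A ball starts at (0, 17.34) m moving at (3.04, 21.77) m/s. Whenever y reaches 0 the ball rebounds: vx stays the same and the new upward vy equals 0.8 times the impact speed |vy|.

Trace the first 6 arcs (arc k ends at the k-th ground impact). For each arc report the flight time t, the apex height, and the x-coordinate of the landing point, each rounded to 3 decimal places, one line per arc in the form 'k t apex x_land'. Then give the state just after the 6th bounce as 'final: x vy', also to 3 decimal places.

1 5.128 41.496 15.588
2 4.654 26.557 29.736
3 3.723 16.997 41.054
4 2.978 10.878 50.108
5 2.383 6.962 57.351
6 1.906 4.456 63.146
final: 63.146 7.480

Arc 1: start y=17.340, vy=21.770 → t=5.128, apex=41.496, x_land=15.588, impact vy=-28.533
  bounce: vy ← 0.8·28.533 = 22.827
Arc 2: start y=0.000, vy=22.827 → t=4.654, apex=26.557, x_land=29.736, impact vy=-22.827
  bounce: vy ← 0.8·22.827 = 18.261
Arc 3: start y=0.000, vy=18.261 → t=3.723, apex=16.997, x_land=41.054, impact vy=-18.261
  bounce: vy ← 0.8·18.261 = 14.609
Arc 4: start y=0.000, vy=14.609 → t=2.978, apex=10.878, x_land=50.108, impact vy=-14.609
  bounce: vy ← 0.8·14.609 = 11.687
Arc 5: start y=0.000, vy=11.687 → t=2.383, apex=6.962, x_land=57.351, impact vy=-11.687
  bounce: vy ← 0.8·11.687 = 9.350
Arc 6: start y=0.000, vy=9.350 → t=1.906, apex=4.456, x_land=63.146, impact vy=-9.350
  bounce: vy ← 0.8·9.350 = 7.480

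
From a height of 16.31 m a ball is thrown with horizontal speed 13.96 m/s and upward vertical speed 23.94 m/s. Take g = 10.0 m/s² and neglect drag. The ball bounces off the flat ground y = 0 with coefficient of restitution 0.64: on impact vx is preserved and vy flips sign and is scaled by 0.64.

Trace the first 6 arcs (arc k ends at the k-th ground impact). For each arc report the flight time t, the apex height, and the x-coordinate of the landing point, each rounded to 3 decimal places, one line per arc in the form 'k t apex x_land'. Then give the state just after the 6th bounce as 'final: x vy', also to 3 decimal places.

1 5.393 44.966 75.284
2 3.839 18.418 128.871
3 2.457 7.544 163.166
4 1.572 3.090 185.115
5 1.006 1.266 199.162
6 0.644 0.518 208.152
final: 208.152 2.061

Arc 1: start y=16.310, vy=23.940 → t=5.393, apex=44.966, x_land=75.284, impact vy=-29.989
  bounce: vy ← 0.64·29.989 = 19.193
Arc 2: start y=0.000, vy=19.193 → t=3.839, apex=18.418, x_land=128.871, impact vy=-19.193
  bounce: vy ← 0.64·19.193 = 12.283
Arc 3: start y=0.000, vy=12.283 → t=2.457, apex=7.544, x_land=163.166, impact vy=-12.283
  bounce: vy ← 0.64·12.283 = 7.861
Arc 4: start y=0.000, vy=7.861 → t=1.572, apex=3.090, x_land=185.115, impact vy=-7.861
  bounce: vy ← 0.64·7.861 = 5.031
Arc 5: start y=0.000, vy=5.031 → t=1.006, apex=1.266, x_land=199.162, impact vy=-5.031
  bounce: vy ← 0.64·5.031 = 3.220
Arc 6: start y=0.000, vy=3.220 → t=0.644, apex=0.518, x_land=208.152, impact vy=-3.220
  bounce: vy ← 0.64·3.220 = 2.061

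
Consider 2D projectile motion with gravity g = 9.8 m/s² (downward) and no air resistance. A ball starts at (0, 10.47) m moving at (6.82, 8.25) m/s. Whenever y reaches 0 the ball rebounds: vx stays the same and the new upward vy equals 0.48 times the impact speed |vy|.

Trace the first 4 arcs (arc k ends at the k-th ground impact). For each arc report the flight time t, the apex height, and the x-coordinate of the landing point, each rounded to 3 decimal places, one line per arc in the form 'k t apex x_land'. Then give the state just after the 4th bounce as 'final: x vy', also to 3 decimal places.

1 2.529 13.943 17.246
2 1.619 3.212 28.290
3 0.777 0.740 33.591
4 0.373 0.171 36.135
final: 36.135 0.878

Arc 1: start y=10.470, vy=8.250 → t=2.529, apex=13.943, x_land=17.246, impact vy=-16.531
  bounce: vy ← 0.48·16.531 = 7.935
Arc 2: start y=0.000, vy=7.935 → t=1.619, apex=3.212, x_land=28.290, impact vy=-7.935
  bounce: vy ← 0.48·7.935 = 3.809
Arc 3: start y=0.000, vy=3.809 → t=0.777, apex=0.740, x_land=33.591, impact vy=-3.809
  bounce: vy ← 0.48·3.809 = 1.828
Arc 4: start y=0.000, vy=1.828 → t=0.373, apex=0.171, x_land=36.135, impact vy=-1.828
  bounce: vy ← 0.48·1.828 = 0.878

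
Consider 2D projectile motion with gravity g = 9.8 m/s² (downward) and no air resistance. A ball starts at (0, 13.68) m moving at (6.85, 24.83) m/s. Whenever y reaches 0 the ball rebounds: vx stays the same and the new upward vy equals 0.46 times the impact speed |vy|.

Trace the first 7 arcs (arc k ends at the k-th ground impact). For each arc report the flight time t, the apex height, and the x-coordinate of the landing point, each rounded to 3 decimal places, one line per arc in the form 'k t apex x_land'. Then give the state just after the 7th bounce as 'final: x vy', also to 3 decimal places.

Arc 1: start y=13.680, vy=24.830 → t=5.569, apex=45.136, x_land=38.146, impact vy=-29.743
  bounce: vy ← 0.46·29.743 = 13.682
Arc 2: start y=0.000, vy=13.682 → t=2.792, apex=9.551, x_land=57.272, impact vy=-13.682
  bounce: vy ← 0.46·13.682 = 6.294
Arc 3: start y=0.000, vy=6.294 → t=1.284, apex=2.021, x_land=66.071, impact vy=-6.294
  bounce: vy ← 0.46·6.294 = 2.895
Arc 4: start y=0.000, vy=2.895 → t=0.591, apex=0.428, x_land=70.118, impact vy=-2.895
  bounce: vy ← 0.46·2.895 = 1.332
Arc 5: start y=0.000, vy=1.332 → t=0.272, apex=0.090, x_land=71.979, impact vy=-1.332
  bounce: vy ← 0.46·1.332 = 0.613
Arc 6: start y=0.000, vy=0.613 → t=0.125, apex=0.019, x_land=72.836, impact vy=-0.613
  bounce: vy ← 0.46·0.613 = 0.282
Arc 7: start y=0.000, vy=0.282 → t=0.058, apex=0.004, x_land=73.230, impact vy=-0.282
  bounce: vy ← 0.46·0.282 = 0.130

1 5.569 45.136 38.146
2 2.792 9.551 57.272
3 1.284 2.021 66.071
4 0.591 0.428 70.118
5 0.272 0.090 71.979
6 0.125 0.019 72.836
7 0.058 0.004 73.230
final: 73.230 0.130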